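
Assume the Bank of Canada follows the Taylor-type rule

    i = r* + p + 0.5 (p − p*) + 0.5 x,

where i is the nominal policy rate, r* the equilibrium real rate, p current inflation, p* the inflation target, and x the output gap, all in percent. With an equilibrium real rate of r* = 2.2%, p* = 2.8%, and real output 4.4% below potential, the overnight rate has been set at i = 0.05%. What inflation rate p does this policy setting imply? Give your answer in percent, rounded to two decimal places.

Output 4.4% below potential → x = -4.4.
Collecting p: i = r* + (1 + 0.5) p − 0.5 p* + 0.5 x
1.5 p = 0.05 − 2.2 + 0.5 × 2.8 − 0.5 × (-4.4) = 1.45
p = 1.45 / 1.5 = 0.97

0.97%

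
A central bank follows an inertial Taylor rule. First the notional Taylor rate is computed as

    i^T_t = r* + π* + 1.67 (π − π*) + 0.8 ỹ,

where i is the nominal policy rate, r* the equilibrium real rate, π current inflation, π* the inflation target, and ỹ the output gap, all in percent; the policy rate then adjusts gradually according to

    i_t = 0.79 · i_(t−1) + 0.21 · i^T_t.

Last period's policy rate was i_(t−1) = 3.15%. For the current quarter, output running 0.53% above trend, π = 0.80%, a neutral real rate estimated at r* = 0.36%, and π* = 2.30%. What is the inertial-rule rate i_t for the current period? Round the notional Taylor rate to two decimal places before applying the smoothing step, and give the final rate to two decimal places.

2.61%

Output 0.53% above potential → ỹ = 0.53.
i^T_t = 0.36 + 2.30 + 1.67 × (0.80 − 2.30) + 0.8 × 0.53
   = 0.36 + 2.3 − 2.505 + 0.424 = 0.58
i_t = 0.79 × 3.15 + 0.21 × 0.58 = 2.4885 + 0.1218 = 2.61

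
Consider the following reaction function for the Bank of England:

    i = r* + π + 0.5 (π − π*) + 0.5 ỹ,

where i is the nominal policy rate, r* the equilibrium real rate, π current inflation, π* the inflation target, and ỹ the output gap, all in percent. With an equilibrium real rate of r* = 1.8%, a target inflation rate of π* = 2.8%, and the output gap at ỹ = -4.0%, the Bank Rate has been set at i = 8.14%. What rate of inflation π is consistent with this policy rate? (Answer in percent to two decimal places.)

6.49%

Collecting π: i = r* + (1 + 0.5) π − 0.5 π* + 0.5 ỹ
1.5 π = 8.14 − 1.8 + 0.5 × 2.8 − 0.5 × (-4.0) = 9.74
π = 9.74 / 1.5 = 6.49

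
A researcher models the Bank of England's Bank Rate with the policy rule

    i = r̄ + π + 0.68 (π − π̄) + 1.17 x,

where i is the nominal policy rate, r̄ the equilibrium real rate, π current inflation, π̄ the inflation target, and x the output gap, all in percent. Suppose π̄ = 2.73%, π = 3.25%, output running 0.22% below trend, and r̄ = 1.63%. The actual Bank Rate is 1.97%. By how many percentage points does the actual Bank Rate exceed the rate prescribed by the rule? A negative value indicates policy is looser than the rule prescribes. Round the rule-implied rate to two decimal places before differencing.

Output 0.22% below potential → x = -0.22.
i = 1.63 + 3.25 + 0.68 × (3.25 − 2.73) + 1.17 × (-0.22)
   = 1.63 + 3.25 + 0.3536 − 0.2574 = 4.98
Deviation = 1.97 − 4.98 = -3.01 pp.

-3.01 pp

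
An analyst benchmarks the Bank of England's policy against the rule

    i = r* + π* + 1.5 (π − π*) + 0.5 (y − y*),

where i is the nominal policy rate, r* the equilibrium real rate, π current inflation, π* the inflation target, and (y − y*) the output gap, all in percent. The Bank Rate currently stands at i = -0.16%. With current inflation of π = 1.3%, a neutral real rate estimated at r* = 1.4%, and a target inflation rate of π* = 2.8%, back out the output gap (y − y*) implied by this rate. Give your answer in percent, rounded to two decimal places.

-4.22%

0.5 (y − y*) = -0.16 − 1.4 − 2.8 − 1.5 × (1.3 − 2.8) = -2.11
(y − y*) = -2.11 / 0.5 = -4.22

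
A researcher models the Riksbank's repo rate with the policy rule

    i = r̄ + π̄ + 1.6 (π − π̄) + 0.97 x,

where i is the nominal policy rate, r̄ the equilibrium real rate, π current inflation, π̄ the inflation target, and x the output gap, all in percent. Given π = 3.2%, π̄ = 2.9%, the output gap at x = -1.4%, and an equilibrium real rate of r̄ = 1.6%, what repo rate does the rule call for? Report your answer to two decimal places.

3.62%

i = 1.6 + 2.9 + 1.6 × (3.2 − 2.9) + 0.97 × (-1.4)
   = 1.6 + 2.9 + 0.48 − 1.358 = 3.62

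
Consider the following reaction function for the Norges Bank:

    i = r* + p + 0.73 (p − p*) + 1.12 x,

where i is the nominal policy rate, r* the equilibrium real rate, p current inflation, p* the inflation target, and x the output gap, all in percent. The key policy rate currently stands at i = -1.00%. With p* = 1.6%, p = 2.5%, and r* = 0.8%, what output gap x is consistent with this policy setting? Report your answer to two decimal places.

1.12 x = -1.00 − 0.8 − 2.5 − 0.73 × (2.5 − 1.6) = -4.957
x = -4.957 / 1.12 = -4.43

-4.43%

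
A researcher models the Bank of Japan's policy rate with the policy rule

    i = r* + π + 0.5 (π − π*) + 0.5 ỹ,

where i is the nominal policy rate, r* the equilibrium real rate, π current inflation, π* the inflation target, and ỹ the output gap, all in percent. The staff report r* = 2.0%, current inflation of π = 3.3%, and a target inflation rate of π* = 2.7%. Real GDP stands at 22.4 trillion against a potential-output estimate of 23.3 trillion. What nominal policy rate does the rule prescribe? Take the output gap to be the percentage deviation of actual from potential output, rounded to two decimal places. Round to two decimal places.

3.67%

Output gap = 100 × (22.4 − 23.3) / 23.3 = -3.86%.
i = 2.00 + 3.30 + 0.5 × (3.30 − 2.70) + 0.5 × (-3.86)
   = 2.00 + 3.3 + 0.3 − 1.93 = 3.67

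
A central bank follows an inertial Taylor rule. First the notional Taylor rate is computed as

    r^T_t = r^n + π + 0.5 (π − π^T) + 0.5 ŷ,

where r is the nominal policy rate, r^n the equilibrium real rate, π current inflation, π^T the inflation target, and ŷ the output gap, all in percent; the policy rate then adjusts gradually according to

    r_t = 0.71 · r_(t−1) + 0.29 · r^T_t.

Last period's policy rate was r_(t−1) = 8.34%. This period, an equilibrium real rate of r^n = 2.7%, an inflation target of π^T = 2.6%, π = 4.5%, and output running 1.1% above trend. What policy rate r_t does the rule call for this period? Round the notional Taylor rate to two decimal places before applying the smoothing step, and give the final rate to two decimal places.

8.44%

Output 1.1% above potential → ŷ = 1.1.
r^T_t = 2.7 + 4.5 + 0.5 × (4.5 − 2.6) + 0.5 × 1.1
   = 2.7 + 4.5 + 0.95 + 0.55 = 8.70
r_t = 0.71 × 8.34 + 0.29 × 8.70 = 5.9214 + 2.523 = 8.44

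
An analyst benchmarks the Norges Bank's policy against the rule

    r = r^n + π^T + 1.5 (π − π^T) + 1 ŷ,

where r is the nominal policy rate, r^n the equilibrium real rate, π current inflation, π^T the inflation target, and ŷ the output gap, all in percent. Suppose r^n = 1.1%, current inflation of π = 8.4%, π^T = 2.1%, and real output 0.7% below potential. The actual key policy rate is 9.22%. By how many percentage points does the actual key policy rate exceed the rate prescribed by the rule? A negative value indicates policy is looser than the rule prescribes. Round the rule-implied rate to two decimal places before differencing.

-2.73 pp

Output 0.7% below potential → ŷ = -0.7.
r = 1.1 + 2.1 + 1.5 × (8.4 − 2.1) + 1 × (-0.7)
   = 1.1 + 2.1 + 9.45 − 0.7 = 11.95
Deviation = 9.22 − 11.95 = -2.73 pp.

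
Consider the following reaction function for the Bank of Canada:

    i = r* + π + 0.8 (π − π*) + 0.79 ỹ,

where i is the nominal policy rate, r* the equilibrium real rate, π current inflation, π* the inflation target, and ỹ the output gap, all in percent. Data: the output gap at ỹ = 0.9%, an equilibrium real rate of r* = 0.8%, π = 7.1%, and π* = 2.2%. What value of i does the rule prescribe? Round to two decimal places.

12.53%

i = 0.8 + 7.1 + 0.8 × (7.1 − 2.2) + 0.79 × 0.9
   = 0.8 + 7.1 + 3.92 + 0.711 = 12.53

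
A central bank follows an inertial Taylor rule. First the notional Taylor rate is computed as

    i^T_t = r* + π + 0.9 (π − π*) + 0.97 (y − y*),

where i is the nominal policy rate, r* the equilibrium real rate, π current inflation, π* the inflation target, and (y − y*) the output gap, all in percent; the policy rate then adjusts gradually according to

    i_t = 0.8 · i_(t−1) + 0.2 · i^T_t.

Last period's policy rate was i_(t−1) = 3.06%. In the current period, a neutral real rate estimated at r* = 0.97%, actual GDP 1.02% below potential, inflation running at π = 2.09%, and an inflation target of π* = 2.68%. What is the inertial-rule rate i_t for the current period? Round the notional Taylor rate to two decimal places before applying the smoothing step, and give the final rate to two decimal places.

Output 1.02% below potential → (y − y*) = -1.02.
i^T_t = 0.97 + 2.09 + 0.9 × (2.09 − 2.68) + 0.97 × (-1.02)
   = 0.97 + 2.09 − 0.531 − 0.9894 = 1.54
i_t = 0.8 × 3.06 + 0.2 × 1.54 = 2.448 + 0.308 = 2.76

2.76%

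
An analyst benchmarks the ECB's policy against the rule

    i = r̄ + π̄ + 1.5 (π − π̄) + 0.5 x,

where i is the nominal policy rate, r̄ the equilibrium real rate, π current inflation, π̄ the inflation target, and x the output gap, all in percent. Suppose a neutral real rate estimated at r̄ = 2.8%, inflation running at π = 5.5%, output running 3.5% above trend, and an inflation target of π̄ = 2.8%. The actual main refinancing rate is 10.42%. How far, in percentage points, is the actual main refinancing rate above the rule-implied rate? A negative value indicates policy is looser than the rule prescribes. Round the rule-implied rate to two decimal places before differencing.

Output 3.5% above potential → x = 3.5.
i = 2.8 + 2.8 + 1.5 × (5.5 − 2.8) + 0.5 × 3.5
   = 2.8 + 2.8 + 4.05 + 1.75 = 11.40
Deviation = 10.42 − 11.40 = -0.98 pp.

-0.98 pp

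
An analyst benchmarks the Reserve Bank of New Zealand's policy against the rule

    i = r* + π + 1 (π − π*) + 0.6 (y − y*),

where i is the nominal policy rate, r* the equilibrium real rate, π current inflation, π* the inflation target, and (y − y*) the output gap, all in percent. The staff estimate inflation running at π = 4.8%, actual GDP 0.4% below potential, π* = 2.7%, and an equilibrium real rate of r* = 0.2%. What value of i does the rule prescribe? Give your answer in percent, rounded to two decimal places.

Output 0.4% below potential → (y − y*) = -0.4.
i = 0.2 + 4.8 + 1 × (4.8 − 2.7) + 0.6 × (-0.4)
   = 0.2 + 4.8 + 2.1 − 0.24 = 6.86

6.86%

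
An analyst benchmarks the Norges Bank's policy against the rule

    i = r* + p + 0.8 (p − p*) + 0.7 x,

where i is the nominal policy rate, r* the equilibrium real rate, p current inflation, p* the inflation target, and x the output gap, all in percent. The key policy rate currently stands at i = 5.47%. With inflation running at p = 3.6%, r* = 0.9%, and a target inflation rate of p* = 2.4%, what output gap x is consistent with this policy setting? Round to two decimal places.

0.01%

0.7 x = 5.47 − 0.9 − 3.6 − 0.8 × (3.6 − 2.4) = 0.01
x = 0.01 / 0.7 = 0.01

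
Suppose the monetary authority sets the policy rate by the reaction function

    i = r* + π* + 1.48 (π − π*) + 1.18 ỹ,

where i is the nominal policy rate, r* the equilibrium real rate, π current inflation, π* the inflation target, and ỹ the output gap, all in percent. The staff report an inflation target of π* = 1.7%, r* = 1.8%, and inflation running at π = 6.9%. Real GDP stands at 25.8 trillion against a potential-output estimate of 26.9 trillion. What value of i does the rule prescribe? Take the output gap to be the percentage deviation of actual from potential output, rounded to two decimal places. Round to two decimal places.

Output gap = 100 × (25.8 − 26.9) / 26.9 = -4.09%.
i = 1.80 + 1.70 + 1.48 × (6.90 − 1.70) + 1.18 × (-4.09)
   = 1.80 + 1.7 + 7.696 − 4.8262 = 6.37

6.37%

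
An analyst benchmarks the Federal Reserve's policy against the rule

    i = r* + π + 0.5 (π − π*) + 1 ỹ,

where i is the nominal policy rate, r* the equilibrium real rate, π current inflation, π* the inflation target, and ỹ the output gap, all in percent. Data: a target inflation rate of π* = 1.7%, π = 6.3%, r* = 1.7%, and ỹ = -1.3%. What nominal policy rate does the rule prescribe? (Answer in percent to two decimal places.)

9.00%

i = 1.7 + 6.3 + 0.5 × (6.3 − 1.7) + 1 × (-1.3)
   = 1.7 + 6.3 + 2.3 − 1.3 = 9.00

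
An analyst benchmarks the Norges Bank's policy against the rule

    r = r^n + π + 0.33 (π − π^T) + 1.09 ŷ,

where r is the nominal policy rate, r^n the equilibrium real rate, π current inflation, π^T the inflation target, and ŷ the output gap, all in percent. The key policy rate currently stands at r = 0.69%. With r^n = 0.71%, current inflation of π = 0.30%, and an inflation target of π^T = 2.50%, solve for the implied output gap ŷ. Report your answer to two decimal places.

1.09 ŷ = 0.69 − 0.71 − 0.30 − 0.33 × (0.30 − 2.50) = 0.406
ŷ = 0.406 / 1.09 = 0.37

0.37%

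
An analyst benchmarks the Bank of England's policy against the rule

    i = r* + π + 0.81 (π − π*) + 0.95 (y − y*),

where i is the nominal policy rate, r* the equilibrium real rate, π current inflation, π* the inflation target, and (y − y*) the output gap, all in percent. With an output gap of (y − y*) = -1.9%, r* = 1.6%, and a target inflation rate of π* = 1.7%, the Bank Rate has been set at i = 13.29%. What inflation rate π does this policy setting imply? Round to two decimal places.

8.22%

Collecting π: i = r* + (1 + 0.81) π − 0.81 π* + 0.95 (y − y*)
1.81 π = 13.29 − 1.6 + 0.81 × 1.7 − 0.95 × (-1.9) = 14.872
π = 14.872 / 1.81 = 8.22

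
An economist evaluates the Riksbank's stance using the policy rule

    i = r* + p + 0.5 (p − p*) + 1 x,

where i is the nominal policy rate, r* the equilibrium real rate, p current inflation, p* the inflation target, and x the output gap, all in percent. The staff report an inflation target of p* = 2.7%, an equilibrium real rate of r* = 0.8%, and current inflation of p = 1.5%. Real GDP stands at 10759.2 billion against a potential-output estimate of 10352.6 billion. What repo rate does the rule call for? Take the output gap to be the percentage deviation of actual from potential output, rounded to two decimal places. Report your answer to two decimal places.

Output gap = 100 × (10759.2 − 10352.6) / 10352.6 = 3.93%.
i = 0.80 + 1.50 + 0.5 × (1.50 − 2.70) + 1 × 3.93
   = 0.80 + 1.5 − 0.6 + 3.93 = 5.63

5.63%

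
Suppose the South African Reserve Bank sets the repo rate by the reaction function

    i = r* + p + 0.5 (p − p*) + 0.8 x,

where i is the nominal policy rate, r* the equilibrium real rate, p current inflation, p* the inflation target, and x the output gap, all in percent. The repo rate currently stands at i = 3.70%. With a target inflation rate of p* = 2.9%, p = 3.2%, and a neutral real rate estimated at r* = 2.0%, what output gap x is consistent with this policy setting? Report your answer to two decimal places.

0.8 x = 3.70 − 2.0 − 3.2 − 0.5 × (3.2 − 2.9) = -1.65
x = -1.65 / 0.8 = -2.06

-2.06%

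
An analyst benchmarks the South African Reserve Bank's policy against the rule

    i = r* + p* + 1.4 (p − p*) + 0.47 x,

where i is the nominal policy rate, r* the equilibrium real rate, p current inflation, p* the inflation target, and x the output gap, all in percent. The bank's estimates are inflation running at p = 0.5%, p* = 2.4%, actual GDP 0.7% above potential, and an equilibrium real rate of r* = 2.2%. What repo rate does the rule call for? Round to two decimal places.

2.27%

Output 0.7% above potential → x = 0.7.
i = 2.2 + 2.4 + 1.4 × (0.5 − 2.4) + 0.47 × 0.7
   = 2.2 + 2.4 − 2.66 + 0.329 = 2.27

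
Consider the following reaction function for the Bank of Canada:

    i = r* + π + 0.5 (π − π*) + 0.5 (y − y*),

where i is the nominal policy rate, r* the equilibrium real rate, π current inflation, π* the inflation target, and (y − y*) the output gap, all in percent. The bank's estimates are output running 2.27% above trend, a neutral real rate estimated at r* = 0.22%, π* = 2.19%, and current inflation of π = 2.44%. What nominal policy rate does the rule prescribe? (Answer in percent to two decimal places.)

3.92%

Output 2.27% above potential → (y − y*) = 2.27.
i = 0.22 + 2.44 + 0.5 × (2.44 − 2.19) + 0.5 × 2.27
   = 0.22 + 2.44 + 0.125 + 1.135 = 3.92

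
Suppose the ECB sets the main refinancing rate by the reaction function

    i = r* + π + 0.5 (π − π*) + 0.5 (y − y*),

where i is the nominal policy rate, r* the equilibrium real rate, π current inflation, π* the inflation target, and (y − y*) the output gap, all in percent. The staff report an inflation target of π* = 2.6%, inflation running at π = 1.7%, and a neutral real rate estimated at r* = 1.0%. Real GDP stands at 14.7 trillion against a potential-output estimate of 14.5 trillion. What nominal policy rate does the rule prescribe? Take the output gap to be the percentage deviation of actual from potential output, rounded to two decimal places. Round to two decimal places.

2.94%

Output gap = 100 × (14.7 − 14.5) / 14.5 = 1.38%.
i = 1.00 + 1.70 + 0.5 × (1.70 − 2.60) + 0.5 × 1.38
   = 1.00 + 1.7 − 0.45 + 0.69 = 2.94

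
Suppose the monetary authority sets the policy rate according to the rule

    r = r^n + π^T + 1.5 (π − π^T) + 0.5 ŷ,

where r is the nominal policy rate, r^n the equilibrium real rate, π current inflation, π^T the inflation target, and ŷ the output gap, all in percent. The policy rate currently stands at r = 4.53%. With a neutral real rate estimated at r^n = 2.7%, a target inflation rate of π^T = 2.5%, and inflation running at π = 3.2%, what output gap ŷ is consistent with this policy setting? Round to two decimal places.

0.5 ŷ = 4.53 − 2.7 − 2.5 − 1.5 × (3.2 − 2.5) = -1.72
ŷ = -1.72 / 0.5 = -3.44

-3.44%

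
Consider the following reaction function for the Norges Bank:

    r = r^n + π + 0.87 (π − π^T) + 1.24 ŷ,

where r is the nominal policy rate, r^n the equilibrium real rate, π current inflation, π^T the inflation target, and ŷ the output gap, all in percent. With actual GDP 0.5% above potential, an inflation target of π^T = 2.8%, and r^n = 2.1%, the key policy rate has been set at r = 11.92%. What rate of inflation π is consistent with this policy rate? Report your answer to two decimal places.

6.22%

Output 0.5% above potential → ŷ = 0.5.
Collecting π: r = r^n + (1 + 0.87) π − 0.87 π^T + 1.24 ŷ
1.87 π = 11.92 − 2.1 + 0.87 × 2.8 − 1.24 × 0.5 = 11.636
π = 11.636 / 1.87 = 6.22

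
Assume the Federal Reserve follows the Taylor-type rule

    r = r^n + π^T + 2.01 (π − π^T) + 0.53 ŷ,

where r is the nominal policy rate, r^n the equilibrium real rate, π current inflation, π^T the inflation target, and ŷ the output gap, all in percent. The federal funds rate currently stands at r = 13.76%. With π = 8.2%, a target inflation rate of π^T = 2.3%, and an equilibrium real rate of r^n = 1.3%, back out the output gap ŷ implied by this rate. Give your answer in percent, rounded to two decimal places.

-3.21%

0.53 ŷ = 13.76 − 1.3 − 2.3 − 2.01 × (8.2 − 2.3) = -1.699
ŷ = -1.699 / 0.53 = -3.21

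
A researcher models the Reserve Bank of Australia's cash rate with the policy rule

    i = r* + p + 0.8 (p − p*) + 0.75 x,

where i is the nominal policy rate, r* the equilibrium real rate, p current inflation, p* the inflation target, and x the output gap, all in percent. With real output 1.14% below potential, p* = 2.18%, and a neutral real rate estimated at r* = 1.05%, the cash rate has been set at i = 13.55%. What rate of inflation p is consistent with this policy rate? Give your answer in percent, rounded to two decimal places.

8.39%

Output 1.14% below potential → x = -1.14.
Collecting p: i = r* + (1 + 0.8) p − 0.8 p* + 0.75 x
1.8 p = 13.55 − 1.05 + 0.8 × 2.18 − 0.75 × (-1.14) = 15.099
p = 15.099 / 1.8 = 8.39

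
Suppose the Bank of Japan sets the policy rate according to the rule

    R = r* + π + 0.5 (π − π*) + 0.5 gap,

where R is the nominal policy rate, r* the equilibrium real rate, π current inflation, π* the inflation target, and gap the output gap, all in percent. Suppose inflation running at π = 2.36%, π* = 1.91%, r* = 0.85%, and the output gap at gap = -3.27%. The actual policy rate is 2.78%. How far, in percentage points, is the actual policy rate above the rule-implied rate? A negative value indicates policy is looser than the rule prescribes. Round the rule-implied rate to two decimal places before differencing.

R = 0.85 + 2.36 + 0.5 × (2.36 − 1.91) + 0.5 × (-3.27)
   = 0.85 + 2.36 + 0.225 − 1.635 = 1.80
Deviation = 2.78 − 1.80 = 0.98 pp.

0.98 pp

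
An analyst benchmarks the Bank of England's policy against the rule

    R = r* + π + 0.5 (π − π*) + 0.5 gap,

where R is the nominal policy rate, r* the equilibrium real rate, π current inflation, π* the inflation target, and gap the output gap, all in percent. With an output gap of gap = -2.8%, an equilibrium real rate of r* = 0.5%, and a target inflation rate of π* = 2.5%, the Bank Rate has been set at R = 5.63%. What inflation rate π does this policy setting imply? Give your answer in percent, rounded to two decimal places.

5.19%

Collecting π: R = r* + (1 + 0.5) π − 0.5 π* + 0.5 gap
1.5 π = 5.63 − 0.5 + 0.5 × 2.5 − 0.5 × (-2.8) = 7.78
π = 7.78 / 1.5 = 5.19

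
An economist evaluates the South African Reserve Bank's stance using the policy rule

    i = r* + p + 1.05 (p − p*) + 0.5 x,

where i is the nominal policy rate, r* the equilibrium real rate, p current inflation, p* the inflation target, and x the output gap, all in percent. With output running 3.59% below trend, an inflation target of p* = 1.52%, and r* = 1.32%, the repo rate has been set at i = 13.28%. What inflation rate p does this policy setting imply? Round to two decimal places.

7.49%

Output 3.59% below potential → x = -3.59.
Collecting p: i = r* + (1 + 1.05) p − 1.05 p* + 0.5 x
2.05 p = 13.28 − 1.32 + 1.05 × 1.52 − 0.5 × (-3.59) = 15.351
p = 15.351 / 2.05 = 7.49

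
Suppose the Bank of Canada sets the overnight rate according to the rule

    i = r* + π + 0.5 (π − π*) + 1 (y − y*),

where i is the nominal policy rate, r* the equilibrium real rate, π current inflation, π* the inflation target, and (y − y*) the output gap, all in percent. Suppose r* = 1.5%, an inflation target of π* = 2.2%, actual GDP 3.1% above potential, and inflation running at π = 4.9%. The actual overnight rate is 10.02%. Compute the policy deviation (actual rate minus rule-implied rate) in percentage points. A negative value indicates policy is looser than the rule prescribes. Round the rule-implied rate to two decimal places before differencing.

-0.83 pp

Output 3.1% above potential → (y − y*) = 3.1.
i = 1.5 + 4.9 + 0.5 × (4.9 − 2.2) + 1 × 3.1
   = 1.5 + 4.9 + 1.35 + 3.1 = 10.85
Deviation = 10.02 − 10.85 = -0.83 pp.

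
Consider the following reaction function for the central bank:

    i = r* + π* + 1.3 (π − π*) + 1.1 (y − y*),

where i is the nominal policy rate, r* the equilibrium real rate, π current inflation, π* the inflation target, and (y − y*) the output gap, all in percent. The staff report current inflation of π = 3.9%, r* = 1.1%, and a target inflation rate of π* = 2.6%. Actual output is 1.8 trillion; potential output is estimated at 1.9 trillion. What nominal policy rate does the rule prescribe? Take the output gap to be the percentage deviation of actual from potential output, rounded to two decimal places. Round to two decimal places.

Output gap = 100 × (1.8 − 1.9) / 1.9 = -5.26%.
i = 1.10 + 2.60 + 1.3 × (3.90 − 2.60) + 1.1 × (-5.26)
   = 1.10 + 2.6 + 1.69 − 5.786 = -0.40

-0.40%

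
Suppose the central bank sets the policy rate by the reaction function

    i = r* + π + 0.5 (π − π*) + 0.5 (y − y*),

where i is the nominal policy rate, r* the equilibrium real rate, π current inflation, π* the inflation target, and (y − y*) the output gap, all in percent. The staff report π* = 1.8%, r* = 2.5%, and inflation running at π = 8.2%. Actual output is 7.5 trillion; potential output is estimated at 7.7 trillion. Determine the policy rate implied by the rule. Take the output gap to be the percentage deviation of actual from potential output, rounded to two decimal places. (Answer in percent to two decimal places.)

Output gap = 100 × (7.5 − 7.7) / 7.7 = -2.60%.
i = 2.50 + 8.20 + 0.5 × (8.20 − 1.80) + 0.5 × (-2.60)
   = 2.50 + 8.2 + 3.2 − 1.3 = 12.60

12.60%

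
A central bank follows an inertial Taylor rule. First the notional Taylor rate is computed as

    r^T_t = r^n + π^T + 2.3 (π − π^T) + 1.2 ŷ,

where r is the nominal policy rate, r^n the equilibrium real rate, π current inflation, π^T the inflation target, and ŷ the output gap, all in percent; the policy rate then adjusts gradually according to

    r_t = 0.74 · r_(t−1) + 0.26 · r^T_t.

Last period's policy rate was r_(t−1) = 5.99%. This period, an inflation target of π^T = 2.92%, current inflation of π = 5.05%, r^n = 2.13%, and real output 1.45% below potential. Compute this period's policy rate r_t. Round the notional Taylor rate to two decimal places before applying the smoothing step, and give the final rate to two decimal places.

6.57%

Output 1.45% below potential → ŷ = -1.45.
r^T_t = 2.13 + 2.92 + 2.3 × (5.05 − 2.92) + 1.2 × (-1.45)
   = 2.13 + 2.92 + 4.899 − 1.74 = 8.21
r_t = 0.74 × 5.99 + 0.26 × 8.21 = 4.4326 + 2.1346 = 6.57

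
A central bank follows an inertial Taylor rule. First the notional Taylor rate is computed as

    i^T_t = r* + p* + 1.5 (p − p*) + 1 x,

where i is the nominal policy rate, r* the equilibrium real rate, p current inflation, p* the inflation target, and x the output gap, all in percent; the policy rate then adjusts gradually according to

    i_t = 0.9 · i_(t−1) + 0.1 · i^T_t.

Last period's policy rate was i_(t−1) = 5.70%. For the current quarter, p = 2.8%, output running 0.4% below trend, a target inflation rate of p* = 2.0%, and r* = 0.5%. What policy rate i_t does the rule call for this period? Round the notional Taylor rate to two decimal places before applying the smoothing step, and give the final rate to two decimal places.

Output 0.4% below potential → x = -0.4.
i^T_t = 0.5 + 2.0 + 1.5 × (2.8 − 2.0) + 1 × (-0.4)
   = 0.5 + 2 + 1.2 − 0.4 = 3.30
i_t = 0.9 × 5.70 + 0.1 × 3.30 = 5.13 + 0.33 = 5.46

5.46%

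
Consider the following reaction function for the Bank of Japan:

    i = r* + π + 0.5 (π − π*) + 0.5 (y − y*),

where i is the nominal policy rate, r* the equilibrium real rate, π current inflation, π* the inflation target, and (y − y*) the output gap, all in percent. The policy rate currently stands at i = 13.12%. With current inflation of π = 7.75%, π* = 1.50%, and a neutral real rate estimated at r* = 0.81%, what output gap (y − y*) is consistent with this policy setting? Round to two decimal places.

2.87%

0.5 (y − y*) = 13.12 − 0.81 − 7.75 − 0.5 × (7.75 − 1.50) = 1.435
(y − y*) = 1.435 / 0.5 = 2.87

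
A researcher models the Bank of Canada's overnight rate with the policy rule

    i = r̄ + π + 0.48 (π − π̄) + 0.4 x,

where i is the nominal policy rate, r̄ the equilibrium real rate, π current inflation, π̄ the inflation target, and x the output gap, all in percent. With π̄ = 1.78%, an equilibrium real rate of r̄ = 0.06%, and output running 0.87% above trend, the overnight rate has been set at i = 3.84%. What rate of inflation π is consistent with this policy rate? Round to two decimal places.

Output 0.87% above potential → x = 0.87.
Collecting π: i = r̄ + (1 + 0.48) π − 0.48 π̄ + 0.4 x
1.48 π = 3.84 − 0.06 + 0.48 × 1.78 − 0.4 × 0.87 = 4.2864
π = 4.2864 / 1.48 = 2.90

2.90%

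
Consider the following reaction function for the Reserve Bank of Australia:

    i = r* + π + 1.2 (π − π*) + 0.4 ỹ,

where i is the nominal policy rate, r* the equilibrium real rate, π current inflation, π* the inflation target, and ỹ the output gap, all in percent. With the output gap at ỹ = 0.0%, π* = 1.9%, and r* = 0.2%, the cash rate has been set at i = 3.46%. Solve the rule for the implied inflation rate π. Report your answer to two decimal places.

Collecting π: i = r* + (1 + 1.2) π − 1.2 π* + 0.4 ỹ
2.2 π = 3.46 − 0.2 + 1.2 × 1.9 − 0.4 × 0.0 = 5.54
π = 5.54 / 2.2 = 2.52

2.52%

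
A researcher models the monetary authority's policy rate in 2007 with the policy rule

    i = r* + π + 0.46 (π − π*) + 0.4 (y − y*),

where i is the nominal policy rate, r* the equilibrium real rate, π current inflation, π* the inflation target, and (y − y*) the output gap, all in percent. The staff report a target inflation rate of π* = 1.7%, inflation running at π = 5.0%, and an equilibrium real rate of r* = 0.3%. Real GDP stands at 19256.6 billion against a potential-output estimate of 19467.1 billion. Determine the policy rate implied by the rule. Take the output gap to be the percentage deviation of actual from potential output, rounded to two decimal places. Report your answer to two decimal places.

6.39%

Output gap = 100 × (19256.6 − 19467.1) / 19467.1 = -1.08%.
i = 0.30 + 5.00 + 0.46 × (5.00 − 1.70) + 0.4 × (-1.08)
   = 0.30 + 5 + 1.518 − 0.432 = 6.39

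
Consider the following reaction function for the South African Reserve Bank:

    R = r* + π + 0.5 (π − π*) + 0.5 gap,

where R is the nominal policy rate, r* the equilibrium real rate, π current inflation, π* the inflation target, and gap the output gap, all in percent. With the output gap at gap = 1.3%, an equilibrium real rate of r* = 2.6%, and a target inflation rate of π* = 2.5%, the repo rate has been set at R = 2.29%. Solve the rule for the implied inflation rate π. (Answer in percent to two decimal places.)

0.19%

Collecting π: R = r* + (1 + 0.5) π − 0.5 π* + 0.5 gap
1.5 π = 2.29 − 2.6 + 0.5 × 2.5 − 0.5 × 1.3 = 0.29
π = 0.29 / 1.5 = 0.19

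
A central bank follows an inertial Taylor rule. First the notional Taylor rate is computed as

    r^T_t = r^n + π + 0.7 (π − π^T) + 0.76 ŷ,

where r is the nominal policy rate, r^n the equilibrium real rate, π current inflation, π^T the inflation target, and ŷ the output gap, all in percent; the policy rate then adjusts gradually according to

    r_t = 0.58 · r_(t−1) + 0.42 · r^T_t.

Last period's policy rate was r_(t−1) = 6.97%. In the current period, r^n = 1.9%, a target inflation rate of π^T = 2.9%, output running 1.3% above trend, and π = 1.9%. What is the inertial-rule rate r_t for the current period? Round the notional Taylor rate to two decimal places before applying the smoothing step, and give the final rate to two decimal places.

Output 1.3% above potential → ŷ = 1.3.
r^T_t = 1.9 + 1.9 + 0.7 × (1.9 − 2.9) + 0.76 × 1.3
   = 1.9 + 1.9 − 0.7 + 0.988 = 4.09
r_t = 0.58 × 6.97 + 0.42 × 4.09 = 4.0426 + 1.7178 = 5.76

5.76%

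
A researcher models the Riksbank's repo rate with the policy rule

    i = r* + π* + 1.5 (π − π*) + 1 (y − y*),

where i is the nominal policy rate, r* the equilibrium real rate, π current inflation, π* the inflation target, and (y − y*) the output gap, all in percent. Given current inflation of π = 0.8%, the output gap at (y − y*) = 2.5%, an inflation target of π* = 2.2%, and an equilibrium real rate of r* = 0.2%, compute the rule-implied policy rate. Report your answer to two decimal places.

2.80%

i = 0.2 + 2.2 + 1.5 × (0.8 − 2.2) + 1 × 2.5
   = 0.2 + 2.2 − 2.1 + 2.5 = 2.80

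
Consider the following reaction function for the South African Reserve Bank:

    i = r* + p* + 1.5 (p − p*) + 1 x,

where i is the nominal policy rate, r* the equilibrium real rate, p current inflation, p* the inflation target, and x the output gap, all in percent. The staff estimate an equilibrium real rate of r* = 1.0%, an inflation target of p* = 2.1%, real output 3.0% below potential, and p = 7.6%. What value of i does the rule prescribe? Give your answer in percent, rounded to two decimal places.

8.35%

Output 3.0% below potential → x = -3.0.
i = 1.0 + 2.1 + 1.5 × (7.6 − 2.1) + 1 × (-3.0)
   = 1.0 + 2.1 + 8.25 − 3 = 8.35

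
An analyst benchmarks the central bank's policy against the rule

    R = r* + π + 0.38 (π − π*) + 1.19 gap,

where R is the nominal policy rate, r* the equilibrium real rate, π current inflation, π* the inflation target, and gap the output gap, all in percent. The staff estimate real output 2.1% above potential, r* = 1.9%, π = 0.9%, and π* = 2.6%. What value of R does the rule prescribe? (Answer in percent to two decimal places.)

Output 2.1% above potential → gap = 2.1.
R = 1.9 + 0.9 + 0.38 × (0.9 − 2.6) + 1.19 × 2.1
   = 1.9 + 0.9 − 0.646 + 2.499 = 4.65

4.65%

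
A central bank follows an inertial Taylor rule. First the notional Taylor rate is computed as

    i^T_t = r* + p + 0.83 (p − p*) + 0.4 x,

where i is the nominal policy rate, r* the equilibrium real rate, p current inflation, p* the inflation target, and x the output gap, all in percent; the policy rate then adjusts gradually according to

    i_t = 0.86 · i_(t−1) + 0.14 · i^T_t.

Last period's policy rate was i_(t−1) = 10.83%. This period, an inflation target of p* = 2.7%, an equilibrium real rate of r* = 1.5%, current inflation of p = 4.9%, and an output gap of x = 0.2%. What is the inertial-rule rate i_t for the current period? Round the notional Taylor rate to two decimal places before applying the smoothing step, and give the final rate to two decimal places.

i^T_t = 1.5 + 4.9 + 0.83 × (4.9 − 2.7) + 0.4 × 0.2
   = 1.5 + 4.9 + 1.826 + 0.08 = 8.31
i_t = 0.86 × 10.83 + 0.14 × 8.31 = 9.3138 + 1.1634 = 10.48

10.48%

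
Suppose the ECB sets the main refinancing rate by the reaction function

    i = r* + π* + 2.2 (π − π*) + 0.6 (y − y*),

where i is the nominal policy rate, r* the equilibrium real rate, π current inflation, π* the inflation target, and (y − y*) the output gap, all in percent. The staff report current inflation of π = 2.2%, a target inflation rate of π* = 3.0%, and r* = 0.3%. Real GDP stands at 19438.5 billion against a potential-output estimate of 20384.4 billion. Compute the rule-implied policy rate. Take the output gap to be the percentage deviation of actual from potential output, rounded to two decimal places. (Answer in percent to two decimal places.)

-1.24%

Output gap = 100 × (19438.5 − 20384.4) / 20384.4 = -4.64%.
i = 0.30 + 3.00 + 2.2 × (2.20 − 3.00) + 0.6 × (-4.64)
   = 0.30 + 3 − 1.76 − 2.784 = -1.24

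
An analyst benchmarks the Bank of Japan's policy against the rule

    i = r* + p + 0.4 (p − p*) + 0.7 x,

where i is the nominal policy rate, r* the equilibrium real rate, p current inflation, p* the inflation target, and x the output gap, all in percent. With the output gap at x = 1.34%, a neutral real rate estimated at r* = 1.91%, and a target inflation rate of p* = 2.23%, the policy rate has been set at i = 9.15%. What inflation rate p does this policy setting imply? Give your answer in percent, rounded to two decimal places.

Collecting p: i = r* + (1 + 0.4) p − 0.4 p* + 0.7 x
1.4 p = 9.15 − 1.91 + 0.4 × 2.23 − 0.7 × 1.34 = 7.194
p = 7.194 / 1.4 = 5.14

5.14%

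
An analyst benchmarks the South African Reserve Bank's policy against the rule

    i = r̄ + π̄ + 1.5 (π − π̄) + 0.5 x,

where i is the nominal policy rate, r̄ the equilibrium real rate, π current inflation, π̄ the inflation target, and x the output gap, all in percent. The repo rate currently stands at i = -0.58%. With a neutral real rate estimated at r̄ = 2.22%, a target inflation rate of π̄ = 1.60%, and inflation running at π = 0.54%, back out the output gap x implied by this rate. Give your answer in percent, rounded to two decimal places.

0.5 x = -0.58 − 2.22 − 1.60 − 1.5 × (0.54 − 1.60) = -2.81
x = -2.81 / 0.5 = -5.62

-5.62%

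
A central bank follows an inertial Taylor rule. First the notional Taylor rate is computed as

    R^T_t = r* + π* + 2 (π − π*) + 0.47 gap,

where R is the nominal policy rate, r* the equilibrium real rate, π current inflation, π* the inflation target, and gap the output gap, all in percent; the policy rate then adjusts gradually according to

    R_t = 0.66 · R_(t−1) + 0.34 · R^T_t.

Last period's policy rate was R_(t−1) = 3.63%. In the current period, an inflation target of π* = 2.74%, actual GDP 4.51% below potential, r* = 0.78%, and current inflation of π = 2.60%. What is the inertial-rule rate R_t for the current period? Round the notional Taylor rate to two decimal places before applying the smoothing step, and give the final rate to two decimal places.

2.78%

Output 4.51% below potential → gap = -4.51.
R^T_t = 0.78 + 2.74 + 2 × (2.60 − 2.74) + 0.47 × (-4.51)
   = 0.78 + 2.74 − 0.28 − 2.1197 = 1.12
R_t = 0.66 × 3.63 + 0.34 × 1.12 = 2.3958 + 0.3808 = 2.78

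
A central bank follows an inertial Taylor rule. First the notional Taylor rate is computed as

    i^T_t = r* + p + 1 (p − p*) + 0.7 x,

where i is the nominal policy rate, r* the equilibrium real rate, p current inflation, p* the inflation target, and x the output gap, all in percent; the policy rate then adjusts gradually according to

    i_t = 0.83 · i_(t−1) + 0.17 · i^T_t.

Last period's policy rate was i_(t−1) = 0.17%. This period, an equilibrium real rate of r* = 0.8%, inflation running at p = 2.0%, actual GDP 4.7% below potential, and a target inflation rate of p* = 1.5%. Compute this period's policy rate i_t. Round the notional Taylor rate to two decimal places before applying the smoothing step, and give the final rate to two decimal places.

Output 4.7% below potential → x = -4.7.
i^T_t = 0.8 + 2.0 + 1 × (2.0 − 1.5) + 0.7 × (-4.7)
   = 0.8 + 2 + 0.5 − 3.29 = 0.01
i_t = 0.83 × 0.17 + 0.17 × 0.01 = 0.1411 + 0.0017 = 0.14

0.14%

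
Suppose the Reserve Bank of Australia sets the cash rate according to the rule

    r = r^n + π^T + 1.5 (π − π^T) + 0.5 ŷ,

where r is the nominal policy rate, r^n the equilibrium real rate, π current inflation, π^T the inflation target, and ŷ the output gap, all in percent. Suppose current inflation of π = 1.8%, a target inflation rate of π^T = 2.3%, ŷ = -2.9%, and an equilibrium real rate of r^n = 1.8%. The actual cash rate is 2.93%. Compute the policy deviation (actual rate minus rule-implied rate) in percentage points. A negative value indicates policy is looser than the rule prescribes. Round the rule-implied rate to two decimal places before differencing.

1.03 pp

r = 1.8 + 2.3 + 1.5 × (1.8 − 2.3) + 0.5 × (-2.9)
   = 1.8 + 2.3 − 0.75 − 1.45 = 1.90
Deviation = 2.93 − 1.90 = 1.03 pp.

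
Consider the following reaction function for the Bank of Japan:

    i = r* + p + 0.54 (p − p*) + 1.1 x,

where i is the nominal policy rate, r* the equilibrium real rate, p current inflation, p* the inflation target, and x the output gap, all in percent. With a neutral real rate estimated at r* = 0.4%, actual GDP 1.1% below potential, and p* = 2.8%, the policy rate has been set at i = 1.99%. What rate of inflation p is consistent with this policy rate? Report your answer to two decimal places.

2.80%

Output 1.1% below potential → x = -1.1.
Collecting p: i = r* + (1 + 0.54) p − 0.54 p* + 1.1 x
1.54 p = 1.99 − 0.4 + 0.54 × 2.8 − 1.1 × (-1.1) = 4.312
p = 4.312 / 1.54 = 2.80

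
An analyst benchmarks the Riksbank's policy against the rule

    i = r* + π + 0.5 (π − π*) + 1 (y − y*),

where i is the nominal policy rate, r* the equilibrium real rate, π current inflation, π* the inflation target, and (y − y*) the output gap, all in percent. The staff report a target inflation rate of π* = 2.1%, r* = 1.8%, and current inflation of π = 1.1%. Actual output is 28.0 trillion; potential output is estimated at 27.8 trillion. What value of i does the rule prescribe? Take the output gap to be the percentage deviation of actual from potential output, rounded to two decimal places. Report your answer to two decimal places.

Output gap = 100 × (28.0 − 27.8) / 27.8 = 0.72%.
i = 1.80 + 1.10 + 0.5 × (1.10 − 2.10) + 1 × 0.72
   = 1.80 + 1.1 − 0.5 + 0.72 = 3.12

3.12%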